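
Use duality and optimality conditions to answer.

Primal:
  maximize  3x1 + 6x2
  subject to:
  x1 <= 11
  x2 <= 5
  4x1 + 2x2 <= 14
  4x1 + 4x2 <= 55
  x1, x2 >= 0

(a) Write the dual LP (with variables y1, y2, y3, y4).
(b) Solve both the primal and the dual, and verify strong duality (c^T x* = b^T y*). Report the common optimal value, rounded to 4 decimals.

The standard primal-dual pair for 'max c^T x s.t. A x <= b, x >= 0' is:
  Dual:  min b^T y  s.t.  A^T y >= c,  y >= 0.

So the dual LP is:
  minimize  11y1 + 5y2 + 14y3 + 55y4
  subject to:
    y1 + 4y3 + 4y4 >= 3
    y2 + 2y3 + 4y4 >= 6
    y1, y2, y3, y4 >= 0

Solving the primal: x* = (1, 5).
  primal value c^T x* = 33.
Solving the dual: y* = (0, 4.5, 0.75, 0).
  dual value b^T y* = 33.
Strong duality: c^T x* = b^T y*. Confirmed.

33


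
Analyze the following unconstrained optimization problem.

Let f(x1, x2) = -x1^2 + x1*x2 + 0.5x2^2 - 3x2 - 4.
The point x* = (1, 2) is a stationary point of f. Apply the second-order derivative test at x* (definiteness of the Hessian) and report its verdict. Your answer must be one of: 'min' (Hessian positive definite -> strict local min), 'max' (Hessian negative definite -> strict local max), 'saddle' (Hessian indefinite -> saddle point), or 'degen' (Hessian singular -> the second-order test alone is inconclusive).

Compute the Hessian H = grad^2 f:
  H = [[-2, 1], [1, 1]]
Verify stationarity: grad f(x*) = H x* + g = (0, 0).
Eigenvalues of H: -2.3028, 1.3028.
Eigenvalues have mixed signs, so H is indefinite -> x* is a saddle point.

saddle


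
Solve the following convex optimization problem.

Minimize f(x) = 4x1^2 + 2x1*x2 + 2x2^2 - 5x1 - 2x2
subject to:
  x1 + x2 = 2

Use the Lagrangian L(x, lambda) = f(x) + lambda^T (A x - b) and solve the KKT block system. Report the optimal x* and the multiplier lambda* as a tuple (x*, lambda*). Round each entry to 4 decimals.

Form the Lagrangian:
  L(x, lambda) = (1/2) x^T Q x + c^T x + lambda^T (A x - b)
Stationarity (grad_x L = 0): Q x + c + A^T lambda = 0.
Primal feasibility: A x = b.

This gives the KKT block system:
  [ Q   A^T ] [ x     ]   [-c ]
  [ A    0  ] [ lambda ] = [ b ]

Solving the linear system:
  x*      = (0.875, 1.125)
  lambda* = (-4.25)
  f(x*)   = 0.9375

x* = (0.875, 1.125), lambda* = (-4.25)


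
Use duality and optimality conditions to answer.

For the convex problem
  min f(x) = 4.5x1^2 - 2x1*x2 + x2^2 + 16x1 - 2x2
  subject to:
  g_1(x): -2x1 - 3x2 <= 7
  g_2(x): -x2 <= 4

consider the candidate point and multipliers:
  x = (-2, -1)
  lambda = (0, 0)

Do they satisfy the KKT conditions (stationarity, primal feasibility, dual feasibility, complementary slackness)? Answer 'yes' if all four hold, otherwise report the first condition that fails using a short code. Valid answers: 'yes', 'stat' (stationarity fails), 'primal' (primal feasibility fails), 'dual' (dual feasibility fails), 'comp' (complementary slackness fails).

Gradient of f: grad f(x) = Q x + c = (0, 0)
Constraint values g_i(x) = a_i^T x - b_i:
  g_1((-2, -1)) = 0
  g_2((-2, -1)) = -3
Stationarity residual: grad f(x) + sum_i lambda_i a_i = (0, 0)
  -> stationarity OK
Primal feasibility (all g_i <= 0): OK
Dual feasibility (all lambda_i >= 0): OK
Complementary slackness (lambda_i * g_i(x) = 0 for all i): OK

Verdict: yes, KKT holds.

yes


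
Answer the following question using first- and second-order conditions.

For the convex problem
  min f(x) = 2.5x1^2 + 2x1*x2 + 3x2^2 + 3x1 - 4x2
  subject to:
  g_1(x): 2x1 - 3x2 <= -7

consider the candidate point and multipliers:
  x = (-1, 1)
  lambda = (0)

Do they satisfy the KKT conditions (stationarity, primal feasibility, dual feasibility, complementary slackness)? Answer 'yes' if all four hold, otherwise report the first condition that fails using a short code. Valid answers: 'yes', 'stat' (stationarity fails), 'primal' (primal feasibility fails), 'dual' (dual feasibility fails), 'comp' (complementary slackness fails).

Gradient of f: grad f(x) = Q x + c = (0, 0)
Constraint values g_i(x) = a_i^T x - b_i:
  g_1((-1, 1)) = 2
Stationarity residual: grad f(x) + sum_i lambda_i a_i = (0, 0)
  -> stationarity OK
Primal feasibility (all g_i <= 0): FAILS
Dual feasibility (all lambda_i >= 0): OK
Complementary slackness (lambda_i * g_i(x) = 0 for all i): OK

Verdict: the first failing condition is primal_feasibility -> primal.

primal


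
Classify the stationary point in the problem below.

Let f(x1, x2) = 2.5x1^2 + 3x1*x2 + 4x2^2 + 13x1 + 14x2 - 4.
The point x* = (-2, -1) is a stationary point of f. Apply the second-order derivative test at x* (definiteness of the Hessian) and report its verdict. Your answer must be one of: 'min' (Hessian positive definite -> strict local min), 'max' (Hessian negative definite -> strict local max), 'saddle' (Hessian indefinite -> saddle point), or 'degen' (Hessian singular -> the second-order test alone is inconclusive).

Compute the Hessian H = grad^2 f:
  H = [[5, 3], [3, 8]]
Verify stationarity: grad f(x*) = H x* + g = (0, 0).
Eigenvalues of H: 3.1459, 9.8541.
Both eigenvalues > 0, so H is positive definite -> x* is a strict local min.

min


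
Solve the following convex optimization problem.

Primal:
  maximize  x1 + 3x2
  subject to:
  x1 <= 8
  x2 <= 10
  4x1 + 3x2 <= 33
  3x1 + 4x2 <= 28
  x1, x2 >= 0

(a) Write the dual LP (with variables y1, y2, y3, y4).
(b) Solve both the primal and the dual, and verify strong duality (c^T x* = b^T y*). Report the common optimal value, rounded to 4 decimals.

The standard primal-dual pair for 'max c^T x s.t. A x <= b, x >= 0' is:
  Dual:  min b^T y  s.t.  A^T y >= c,  y >= 0.

So the dual LP is:
  minimize  8y1 + 10y2 + 33y3 + 28y4
  subject to:
    y1 + 4y3 + 3y4 >= 1
    y2 + 3y3 + 4y4 >= 3
    y1, y2, y3, y4 >= 0

Solving the primal: x* = (0, 7).
  primal value c^T x* = 21.
Solving the dual: y* = (0, 0, 0, 0.75).
  dual value b^T y* = 21.
Strong duality: c^T x* = b^T y*. Confirmed.

21


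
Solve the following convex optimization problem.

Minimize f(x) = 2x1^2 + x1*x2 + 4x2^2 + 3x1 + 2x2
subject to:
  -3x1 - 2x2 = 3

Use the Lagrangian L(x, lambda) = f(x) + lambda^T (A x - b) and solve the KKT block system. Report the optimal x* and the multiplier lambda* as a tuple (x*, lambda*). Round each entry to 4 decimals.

Form the Lagrangian:
  L(x, lambda) = (1/2) x^T Q x + c^T x + lambda^T (A x - b)
Stationarity (grad_x L = 0): Q x + c + A^T lambda = 0.
Primal feasibility: A x = b.

This gives the KKT block system:
  [ Q   A^T ] [ x     ]   [-c ]
  [ A    0  ] [ lambda ] = [ b ]

Solving the linear system:
  x*      = (-0.8684, -0.1974)
  lambda* = (-0.2237)
  f(x*)   = -1.1645

x* = (-0.8684, -0.1974), lambda* = (-0.2237)


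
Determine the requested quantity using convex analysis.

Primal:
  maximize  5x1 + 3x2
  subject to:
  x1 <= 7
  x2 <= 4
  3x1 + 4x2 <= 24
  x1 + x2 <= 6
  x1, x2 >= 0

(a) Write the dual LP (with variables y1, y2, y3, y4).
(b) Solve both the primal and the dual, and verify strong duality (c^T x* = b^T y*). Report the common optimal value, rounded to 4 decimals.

The standard primal-dual pair for 'max c^T x s.t. A x <= b, x >= 0' is:
  Dual:  min b^T y  s.t.  A^T y >= c,  y >= 0.

So the dual LP is:
  minimize  7y1 + 4y2 + 24y3 + 6y4
  subject to:
    y1 + 3y3 + y4 >= 5
    y2 + 4y3 + y4 >= 3
    y1, y2, y3, y4 >= 0

Solving the primal: x* = (6, 0).
  primal value c^T x* = 30.
Solving the dual: y* = (0, 0, 0, 5).
  dual value b^T y* = 30.
Strong duality: c^T x* = b^T y*. Confirmed.

30


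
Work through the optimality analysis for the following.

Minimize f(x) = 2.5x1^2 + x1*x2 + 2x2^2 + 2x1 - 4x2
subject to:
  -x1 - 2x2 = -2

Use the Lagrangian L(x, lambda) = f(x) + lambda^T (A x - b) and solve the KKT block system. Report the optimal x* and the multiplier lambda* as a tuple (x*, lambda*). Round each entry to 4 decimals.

Form the Lagrangian:
  L(x, lambda) = (1/2) x^T Q x + c^T x + lambda^T (A x - b)
Stationarity (grad_x L = 0): Q x + c + A^T lambda = 0.
Primal feasibility: A x = b.

This gives the KKT block system:
  [ Q   A^T ] [ x     ]   [-c ]
  [ A    0  ] [ lambda ] = [ b ]

Solving the linear system:
  x*      = (-0.6, 1.3)
  lambda* = (0.3)
  f(x*)   = -2.9

x* = (-0.6, 1.3), lambda* = (0.3)


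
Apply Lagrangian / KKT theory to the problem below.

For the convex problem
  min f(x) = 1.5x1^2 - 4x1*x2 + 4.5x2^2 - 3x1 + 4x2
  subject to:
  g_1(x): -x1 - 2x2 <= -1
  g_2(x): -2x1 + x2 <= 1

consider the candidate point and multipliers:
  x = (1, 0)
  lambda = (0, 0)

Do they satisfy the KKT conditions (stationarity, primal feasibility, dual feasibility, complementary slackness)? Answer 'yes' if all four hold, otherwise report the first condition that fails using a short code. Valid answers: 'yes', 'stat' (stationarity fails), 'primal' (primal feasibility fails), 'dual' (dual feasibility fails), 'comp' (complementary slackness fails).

Gradient of f: grad f(x) = Q x + c = (0, 0)
Constraint values g_i(x) = a_i^T x - b_i:
  g_1((1, 0)) = 0
  g_2((1, 0)) = -3
Stationarity residual: grad f(x) + sum_i lambda_i a_i = (0, 0)
  -> stationarity OK
Primal feasibility (all g_i <= 0): OK
Dual feasibility (all lambda_i >= 0): OK
Complementary slackness (lambda_i * g_i(x) = 0 for all i): OK

Verdict: yes, KKT holds.

yes


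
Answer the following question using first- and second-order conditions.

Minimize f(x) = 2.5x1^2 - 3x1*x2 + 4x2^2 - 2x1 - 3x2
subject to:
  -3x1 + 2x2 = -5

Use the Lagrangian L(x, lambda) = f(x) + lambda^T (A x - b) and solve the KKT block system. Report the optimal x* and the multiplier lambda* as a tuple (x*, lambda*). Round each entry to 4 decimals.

Form the Lagrangian:
  L(x, lambda) = (1/2) x^T Q x + c^T x + lambda^T (A x - b)
Stationarity (grad_x L = 0): Q x + c + A^T lambda = 0.
Primal feasibility: A x = b.

This gives the KKT block system:
  [ Q   A^T ] [ x     ]   [-c ]
  [ A    0  ] [ lambda ] = [ b ]

Solving the linear system:
  x*      = (2.0714, 0.6071)
  lambda* = (2.1786)
  f(x*)   = 2.4643

x* = (2.0714, 0.6071), lambda* = (2.1786)


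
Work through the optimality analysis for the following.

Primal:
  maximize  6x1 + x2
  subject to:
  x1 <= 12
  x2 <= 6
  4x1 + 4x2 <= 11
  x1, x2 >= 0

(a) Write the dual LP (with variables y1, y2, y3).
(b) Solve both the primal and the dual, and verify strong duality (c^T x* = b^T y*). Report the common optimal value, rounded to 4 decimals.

The standard primal-dual pair for 'max c^T x s.t. A x <= b, x >= 0' is:
  Dual:  min b^T y  s.t.  A^T y >= c,  y >= 0.

So the dual LP is:
  minimize  12y1 + 6y2 + 11y3
  subject to:
    y1 + 4y3 >= 6
    y2 + 4y3 >= 1
    y1, y2, y3 >= 0

Solving the primal: x* = (2.75, 0).
  primal value c^T x* = 16.5.
Solving the dual: y* = (0, 0, 1.5).
  dual value b^T y* = 16.5.
Strong duality: c^T x* = b^T y*. Confirmed.

16.5


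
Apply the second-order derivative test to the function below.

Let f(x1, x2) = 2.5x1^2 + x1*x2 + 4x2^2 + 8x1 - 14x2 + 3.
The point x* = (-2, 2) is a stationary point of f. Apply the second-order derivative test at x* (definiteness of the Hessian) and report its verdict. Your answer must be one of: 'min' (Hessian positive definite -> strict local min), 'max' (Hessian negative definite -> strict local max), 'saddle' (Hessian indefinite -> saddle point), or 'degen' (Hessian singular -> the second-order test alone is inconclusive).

Compute the Hessian H = grad^2 f:
  H = [[5, 1], [1, 8]]
Verify stationarity: grad f(x*) = H x* + g = (0, 0).
Eigenvalues of H: 4.6972, 8.3028.
Both eigenvalues > 0, so H is positive definite -> x* is a strict local min.

min


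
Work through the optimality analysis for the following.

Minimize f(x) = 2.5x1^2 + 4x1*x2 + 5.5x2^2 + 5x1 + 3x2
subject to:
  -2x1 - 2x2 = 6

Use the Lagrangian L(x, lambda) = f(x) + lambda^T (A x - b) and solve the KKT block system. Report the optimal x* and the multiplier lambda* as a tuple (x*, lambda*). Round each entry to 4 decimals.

Form the Lagrangian:
  L(x, lambda) = (1/2) x^T Q x + c^T x + lambda^T (A x - b)
Stationarity (grad_x L = 0): Q x + c + A^T lambda = 0.
Primal feasibility: A x = b.

This gives the KKT block system:
  [ Q   A^T ] [ x     ]   [-c ]
  [ A    0  ] [ lambda ] = [ b ]

Solving the linear system:
  x*      = (-2.875, -0.125)
  lambda* = (-4.9375)
  f(x*)   = 7.4375

x* = (-2.875, -0.125), lambda* = (-4.9375)


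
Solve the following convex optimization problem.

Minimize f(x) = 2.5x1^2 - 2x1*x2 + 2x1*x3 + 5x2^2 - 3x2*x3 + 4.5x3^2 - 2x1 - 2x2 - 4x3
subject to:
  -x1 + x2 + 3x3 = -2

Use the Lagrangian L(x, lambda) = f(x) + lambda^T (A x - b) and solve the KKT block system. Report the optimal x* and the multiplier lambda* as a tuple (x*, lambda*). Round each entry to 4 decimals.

Form the Lagrangian:
  L(x, lambda) = (1/2) x^T Q x + c^T x + lambda^T (A x - b)
Stationarity (grad_x L = 0): Q x + c + A^T lambda = 0.
Primal feasibility: A x = b.

This gives the KKT block system:
  [ Q   A^T ] [ x     ]   [-c ]
  [ A    0  ] [ lambda ] = [ b ]

Solving the linear system:
  x*      = (0.9668, 0.0906, -0.3746)
  lambda* = (1.9033)
  f(x*)   = 1.5952

x* = (0.9668, 0.0906, -0.3746), lambda* = (1.9033)


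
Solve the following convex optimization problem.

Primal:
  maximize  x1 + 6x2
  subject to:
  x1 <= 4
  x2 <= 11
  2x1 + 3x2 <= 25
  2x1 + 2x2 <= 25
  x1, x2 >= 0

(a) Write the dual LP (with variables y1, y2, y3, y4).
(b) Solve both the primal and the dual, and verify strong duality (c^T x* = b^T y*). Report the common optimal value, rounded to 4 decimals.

The standard primal-dual pair for 'max c^T x s.t. A x <= b, x >= 0' is:
  Dual:  min b^T y  s.t.  A^T y >= c,  y >= 0.

So the dual LP is:
  minimize  4y1 + 11y2 + 25y3 + 25y4
  subject to:
    y1 + 2y3 + 2y4 >= 1
    y2 + 3y3 + 2y4 >= 6
    y1, y2, y3, y4 >= 0

Solving the primal: x* = (0, 8.3333).
  primal value c^T x* = 50.
Solving the dual: y* = (0, 0, 2, 0).
  dual value b^T y* = 50.
Strong duality: c^T x* = b^T y*. Confirmed.

50


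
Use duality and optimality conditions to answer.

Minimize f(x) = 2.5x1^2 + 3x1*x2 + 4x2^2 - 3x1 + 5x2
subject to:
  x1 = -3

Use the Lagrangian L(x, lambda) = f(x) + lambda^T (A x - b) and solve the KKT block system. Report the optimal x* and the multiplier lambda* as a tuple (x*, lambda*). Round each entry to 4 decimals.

Form the Lagrangian:
  L(x, lambda) = (1/2) x^T Q x + c^T x + lambda^T (A x - b)
Stationarity (grad_x L = 0): Q x + c + A^T lambda = 0.
Primal feasibility: A x = b.

This gives the KKT block system:
  [ Q   A^T ] [ x     ]   [-c ]
  [ A    0  ] [ lambda ] = [ b ]

Solving the linear system:
  x*      = (-3, 0.5)
  lambda* = (16.5)
  f(x*)   = 30.5

x* = (-3, 0.5), lambda* = (16.5)


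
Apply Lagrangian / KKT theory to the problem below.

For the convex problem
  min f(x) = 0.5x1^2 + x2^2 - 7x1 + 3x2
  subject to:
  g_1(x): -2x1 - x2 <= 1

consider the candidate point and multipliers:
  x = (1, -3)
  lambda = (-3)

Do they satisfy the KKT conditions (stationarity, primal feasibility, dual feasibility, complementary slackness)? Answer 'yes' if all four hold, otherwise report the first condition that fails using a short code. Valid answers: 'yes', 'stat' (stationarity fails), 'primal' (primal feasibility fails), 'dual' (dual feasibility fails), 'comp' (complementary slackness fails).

Gradient of f: grad f(x) = Q x + c = (-6, -3)
Constraint values g_i(x) = a_i^T x - b_i:
  g_1((1, -3)) = 0
Stationarity residual: grad f(x) + sum_i lambda_i a_i = (0, 0)
  -> stationarity OK
Primal feasibility (all g_i <= 0): OK
Dual feasibility (all lambda_i >= 0): FAILS
Complementary slackness (lambda_i * g_i(x) = 0 for all i): OK

Verdict: the first failing condition is dual_feasibility -> dual.

dual


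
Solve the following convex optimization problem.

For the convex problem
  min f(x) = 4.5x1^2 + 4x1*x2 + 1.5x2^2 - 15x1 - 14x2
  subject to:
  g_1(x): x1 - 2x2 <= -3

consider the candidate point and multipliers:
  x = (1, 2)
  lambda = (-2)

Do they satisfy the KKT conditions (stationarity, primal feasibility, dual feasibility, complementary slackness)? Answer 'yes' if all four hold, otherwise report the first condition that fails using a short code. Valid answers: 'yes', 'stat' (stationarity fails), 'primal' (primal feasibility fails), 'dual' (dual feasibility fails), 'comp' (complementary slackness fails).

Gradient of f: grad f(x) = Q x + c = (2, -4)
Constraint values g_i(x) = a_i^T x - b_i:
  g_1((1, 2)) = 0
Stationarity residual: grad f(x) + sum_i lambda_i a_i = (0, 0)
  -> stationarity OK
Primal feasibility (all g_i <= 0): OK
Dual feasibility (all lambda_i >= 0): FAILS
Complementary slackness (lambda_i * g_i(x) = 0 for all i): OK

Verdict: the first failing condition is dual_feasibility -> dual.

dual


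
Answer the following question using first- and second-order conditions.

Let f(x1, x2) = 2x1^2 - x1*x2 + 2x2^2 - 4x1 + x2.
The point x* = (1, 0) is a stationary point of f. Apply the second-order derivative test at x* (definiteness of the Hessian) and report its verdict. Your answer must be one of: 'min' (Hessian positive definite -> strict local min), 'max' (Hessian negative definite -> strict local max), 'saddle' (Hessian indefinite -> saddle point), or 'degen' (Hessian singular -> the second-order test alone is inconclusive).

Compute the Hessian H = grad^2 f:
  H = [[4, -1], [-1, 4]]
Verify stationarity: grad f(x*) = H x* + g = (0, 0).
Eigenvalues of H: 3, 5.
Both eigenvalues > 0, so H is positive definite -> x* is a strict local min.

min


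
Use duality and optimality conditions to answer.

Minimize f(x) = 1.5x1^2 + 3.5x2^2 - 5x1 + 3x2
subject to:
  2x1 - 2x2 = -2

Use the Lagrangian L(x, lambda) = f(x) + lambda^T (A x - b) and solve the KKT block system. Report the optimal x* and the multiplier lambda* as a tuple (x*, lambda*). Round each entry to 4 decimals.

Form the Lagrangian:
  L(x, lambda) = (1/2) x^T Q x + c^T x + lambda^T (A x - b)
Stationarity (grad_x L = 0): Q x + c + A^T lambda = 0.
Primal feasibility: A x = b.

This gives the KKT block system:
  [ Q   A^T ] [ x     ]   [-c ]
  [ A    0  ] [ lambda ] = [ b ]

Solving the linear system:
  x*      = (-0.5, 0.5)
  lambda* = (3.25)
  f(x*)   = 5.25

x* = (-0.5, 0.5), lambda* = (3.25)


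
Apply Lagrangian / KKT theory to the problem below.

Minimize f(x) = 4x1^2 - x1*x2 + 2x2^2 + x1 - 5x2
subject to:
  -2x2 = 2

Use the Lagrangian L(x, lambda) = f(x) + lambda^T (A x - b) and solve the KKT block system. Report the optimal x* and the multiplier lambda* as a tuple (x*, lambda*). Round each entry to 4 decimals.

Form the Lagrangian:
  L(x, lambda) = (1/2) x^T Q x + c^T x + lambda^T (A x - b)
Stationarity (grad_x L = 0): Q x + c + A^T lambda = 0.
Primal feasibility: A x = b.

This gives the KKT block system:
  [ Q   A^T ] [ x     ]   [-c ]
  [ A    0  ] [ lambda ] = [ b ]

Solving the linear system:
  x*      = (-0.25, -1)
  lambda* = (-4.375)
  f(x*)   = 6.75

x* = (-0.25, -1), lambda* = (-4.375)


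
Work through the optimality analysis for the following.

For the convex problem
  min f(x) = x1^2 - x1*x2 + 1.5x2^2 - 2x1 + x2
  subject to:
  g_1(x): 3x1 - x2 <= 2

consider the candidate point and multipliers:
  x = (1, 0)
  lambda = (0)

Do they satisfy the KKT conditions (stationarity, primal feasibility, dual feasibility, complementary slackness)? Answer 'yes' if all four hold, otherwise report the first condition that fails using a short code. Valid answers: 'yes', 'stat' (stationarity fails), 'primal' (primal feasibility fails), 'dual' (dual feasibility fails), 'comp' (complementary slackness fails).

Gradient of f: grad f(x) = Q x + c = (0, 0)
Constraint values g_i(x) = a_i^T x - b_i:
  g_1((1, 0)) = 1
Stationarity residual: grad f(x) + sum_i lambda_i a_i = (0, 0)
  -> stationarity OK
Primal feasibility (all g_i <= 0): FAILS
Dual feasibility (all lambda_i >= 0): OK
Complementary slackness (lambda_i * g_i(x) = 0 for all i): OK

Verdict: the first failing condition is primal_feasibility -> primal.

primal


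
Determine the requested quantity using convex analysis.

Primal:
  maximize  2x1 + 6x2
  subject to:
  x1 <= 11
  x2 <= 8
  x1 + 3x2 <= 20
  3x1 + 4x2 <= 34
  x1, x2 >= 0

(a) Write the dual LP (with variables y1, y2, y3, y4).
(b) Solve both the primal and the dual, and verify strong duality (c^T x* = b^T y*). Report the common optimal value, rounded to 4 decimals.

The standard primal-dual pair for 'max c^T x s.t. A x <= b, x >= 0' is:
  Dual:  min b^T y  s.t.  A^T y >= c,  y >= 0.

So the dual LP is:
  minimize  11y1 + 8y2 + 20y3 + 34y4
  subject to:
    y1 + y3 + 3y4 >= 2
    y2 + 3y3 + 4y4 >= 6
    y1, y2, y3, y4 >= 0

Solving the primal: x* = (4.4, 5.2).
  primal value c^T x* = 40.
Solving the dual: y* = (0, 0, 2, 0).
  dual value b^T y* = 40.
Strong duality: c^T x* = b^T y*. Confirmed.

40


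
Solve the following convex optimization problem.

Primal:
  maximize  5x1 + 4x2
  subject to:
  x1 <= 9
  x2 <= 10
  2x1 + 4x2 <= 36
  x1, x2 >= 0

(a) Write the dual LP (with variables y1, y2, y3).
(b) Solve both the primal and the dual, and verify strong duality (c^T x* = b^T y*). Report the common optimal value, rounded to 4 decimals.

The standard primal-dual pair for 'max c^T x s.t. A x <= b, x >= 0' is:
  Dual:  min b^T y  s.t.  A^T y >= c,  y >= 0.

So the dual LP is:
  minimize  9y1 + 10y2 + 36y3
  subject to:
    y1 + 2y3 >= 5
    y2 + 4y3 >= 4
    y1, y2, y3 >= 0

Solving the primal: x* = (9, 4.5).
  primal value c^T x* = 63.
Solving the dual: y* = (3, 0, 1).
  dual value b^T y* = 63.
Strong duality: c^T x* = b^T y*. Confirmed.

63


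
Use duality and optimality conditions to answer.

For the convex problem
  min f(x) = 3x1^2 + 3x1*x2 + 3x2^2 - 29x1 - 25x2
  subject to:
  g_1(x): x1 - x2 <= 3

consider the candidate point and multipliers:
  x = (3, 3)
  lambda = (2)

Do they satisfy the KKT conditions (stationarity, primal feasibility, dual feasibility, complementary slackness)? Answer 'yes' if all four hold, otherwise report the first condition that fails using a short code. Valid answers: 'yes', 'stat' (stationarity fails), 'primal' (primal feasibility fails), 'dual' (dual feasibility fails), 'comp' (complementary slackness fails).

Gradient of f: grad f(x) = Q x + c = (-2, 2)
Constraint values g_i(x) = a_i^T x - b_i:
  g_1((3, 3)) = -3
Stationarity residual: grad f(x) + sum_i lambda_i a_i = (0, 0)
  -> stationarity OK
Primal feasibility (all g_i <= 0): OK
Dual feasibility (all lambda_i >= 0): OK
Complementary slackness (lambda_i * g_i(x) = 0 for all i): FAILS

Verdict: the first failing condition is complementary_slackness -> comp.

comp


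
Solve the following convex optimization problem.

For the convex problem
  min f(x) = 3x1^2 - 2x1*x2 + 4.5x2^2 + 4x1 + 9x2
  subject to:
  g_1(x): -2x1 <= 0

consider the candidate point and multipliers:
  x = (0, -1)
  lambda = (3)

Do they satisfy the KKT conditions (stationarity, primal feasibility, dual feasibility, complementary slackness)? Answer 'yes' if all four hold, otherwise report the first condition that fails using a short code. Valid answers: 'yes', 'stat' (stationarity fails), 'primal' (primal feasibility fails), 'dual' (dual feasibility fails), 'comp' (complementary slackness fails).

Gradient of f: grad f(x) = Q x + c = (6, 0)
Constraint values g_i(x) = a_i^T x - b_i:
  g_1((0, -1)) = 0
Stationarity residual: grad f(x) + sum_i lambda_i a_i = (0, 0)
  -> stationarity OK
Primal feasibility (all g_i <= 0): OK
Dual feasibility (all lambda_i >= 0): OK
Complementary slackness (lambda_i * g_i(x) = 0 for all i): OK

Verdict: yes, KKT holds.

yes


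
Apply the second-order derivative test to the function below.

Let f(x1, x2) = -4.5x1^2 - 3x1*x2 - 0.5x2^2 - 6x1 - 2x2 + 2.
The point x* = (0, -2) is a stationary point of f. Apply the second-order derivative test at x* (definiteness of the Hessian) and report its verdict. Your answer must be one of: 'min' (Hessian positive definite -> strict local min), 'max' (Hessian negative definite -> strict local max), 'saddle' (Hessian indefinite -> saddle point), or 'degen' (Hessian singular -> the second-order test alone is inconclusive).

Compute the Hessian H = grad^2 f:
  H = [[-9, -3], [-3, -1]]
Verify stationarity: grad f(x*) = H x* + g = (0, 0).
Eigenvalues of H: -10, 0.
H has a zero eigenvalue (singular; negative semidefinite but not definite), so H is neither positive definite, negative definite, nor indefinite. The second-order test alone is inconclusive -> degen.
(Indeed, f is constant along the null direction of H through x*, so x* is not a strict local extremum.)

degen


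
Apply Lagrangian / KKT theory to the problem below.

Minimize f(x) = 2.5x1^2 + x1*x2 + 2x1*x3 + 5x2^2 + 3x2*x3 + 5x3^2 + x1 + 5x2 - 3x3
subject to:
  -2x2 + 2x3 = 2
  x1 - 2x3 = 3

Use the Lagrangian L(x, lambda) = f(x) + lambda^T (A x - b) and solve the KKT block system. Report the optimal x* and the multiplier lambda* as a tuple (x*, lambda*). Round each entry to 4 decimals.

Form the Lagrangian:
  L(x, lambda) = (1/2) x^T Q x + c^T x + lambda^T (A x - b)
Stationarity (grad_x L = 0): Q x + c + A^T lambda = 0.
Primal feasibility: A x = b.

This gives the KKT block system:
  [ Q   A^T ] [ x     ]   [-c ]
  [ A    0  ] [ lambda ] = [ b ]

Solving the linear system:
  x*      = (2.0345, -1.4828, -0.4828)
  lambda* = (-4.6207, -8.7241)
  f(x*)   = 15.7414

x* = (2.0345, -1.4828, -0.4828), lambda* = (-4.6207, -8.7241)


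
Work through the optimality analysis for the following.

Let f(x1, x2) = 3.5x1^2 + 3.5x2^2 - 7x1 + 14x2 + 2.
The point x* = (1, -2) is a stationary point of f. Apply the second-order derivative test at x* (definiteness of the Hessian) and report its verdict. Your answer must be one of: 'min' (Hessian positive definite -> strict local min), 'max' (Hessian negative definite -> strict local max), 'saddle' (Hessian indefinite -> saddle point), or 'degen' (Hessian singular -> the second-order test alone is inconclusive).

Compute the Hessian H = grad^2 f:
  H = [[7, 0], [0, 7]]
Verify stationarity: grad f(x*) = H x* + g = (0, 0).
Eigenvalues of H: 7, 7.
Both eigenvalues > 0, so H is positive definite -> x* is a strict local min.

min


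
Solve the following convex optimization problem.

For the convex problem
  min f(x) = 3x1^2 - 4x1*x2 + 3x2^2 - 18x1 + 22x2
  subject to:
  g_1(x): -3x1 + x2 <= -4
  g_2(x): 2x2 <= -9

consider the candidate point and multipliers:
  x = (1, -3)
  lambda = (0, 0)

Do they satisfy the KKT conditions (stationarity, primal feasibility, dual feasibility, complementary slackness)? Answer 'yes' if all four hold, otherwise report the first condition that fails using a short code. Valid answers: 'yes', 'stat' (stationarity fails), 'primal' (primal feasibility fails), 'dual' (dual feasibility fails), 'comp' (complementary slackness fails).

Gradient of f: grad f(x) = Q x + c = (0, 0)
Constraint values g_i(x) = a_i^T x - b_i:
  g_1((1, -3)) = -2
  g_2((1, -3)) = 3
Stationarity residual: grad f(x) + sum_i lambda_i a_i = (0, 0)
  -> stationarity OK
Primal feasibility (all g_i <= 0): FAILS
Dual feasibility (all lambda_i >= 0): OK
Complementary slackness (lambda_i * g_i(x) = 0 for all i): OK

Verdict: the first failing condition is primal_feasibility -> primal.

primal


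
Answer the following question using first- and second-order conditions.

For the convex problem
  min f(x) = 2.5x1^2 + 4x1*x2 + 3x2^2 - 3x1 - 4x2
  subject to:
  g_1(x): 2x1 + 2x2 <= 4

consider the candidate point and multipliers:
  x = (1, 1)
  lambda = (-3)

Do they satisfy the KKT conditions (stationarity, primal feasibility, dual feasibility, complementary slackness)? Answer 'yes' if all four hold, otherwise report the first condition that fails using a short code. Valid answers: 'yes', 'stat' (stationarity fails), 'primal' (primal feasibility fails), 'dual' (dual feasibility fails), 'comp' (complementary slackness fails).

Gradient of f: grad f(x) = Q x + c = (6, 6)
Constraint values g_i(x) = a_i^T x - b_i:
  g_1((1, 1)) = 0
Stationarity residual: grad f(x) + sum_i lambda_i a_i = (0, 0)
  -> stationarity OK
Primal feasibility (all g_i <= 0): OK
Dual feasibility (all lambda_i >= 0): FAILS
Complementary slackness (lambda_i * g_i(x) = 0 for all i): OK

Verdict: the first failing condition is dual_feasibility -> dual.

dual


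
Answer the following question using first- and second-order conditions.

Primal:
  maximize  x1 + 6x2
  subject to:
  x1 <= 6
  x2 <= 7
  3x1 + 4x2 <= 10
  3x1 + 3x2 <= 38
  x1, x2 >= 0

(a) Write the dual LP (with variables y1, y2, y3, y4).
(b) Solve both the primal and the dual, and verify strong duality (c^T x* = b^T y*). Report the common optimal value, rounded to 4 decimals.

The standard primal-dual pair for 'max c^T x s.t. A x <= b, x >= 0' is:
  Dual:  min b^T y  s.t.  A^T y >= c,  y >= 0.

So the dual LP is:
  minimize  6y1 + 7y2 + 10y3 + 38y4
  subject to:
    y1 + 3y3 + 3y4 >= 1
    y2 + 4y3 + 3y4 >= 6
    y1, y2, y3, y4 >= 0

Solving the primal: x* = (0, 2.5).
  primal value c^T x* = 15.
Solving the dual: y* = (0, 0, 1.5, 0).
  dual value b^T y* = 15.
Strong duality: c^T x* = b^T y*. Confirmed.

15


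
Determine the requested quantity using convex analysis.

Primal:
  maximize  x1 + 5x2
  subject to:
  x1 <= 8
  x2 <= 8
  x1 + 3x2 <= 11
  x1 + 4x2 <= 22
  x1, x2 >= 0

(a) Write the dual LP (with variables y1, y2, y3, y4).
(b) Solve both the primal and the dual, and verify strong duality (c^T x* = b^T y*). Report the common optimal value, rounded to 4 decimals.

The standard primal-dual pair for 'max c^T x s.t. A x <= b, x >= 0' is:
  Dual:  min b^T y  s.t.  A^T y >= c,  y >= 0.

So the dual LP is:
  minimize  8y1 + 8y2 + 11y3 + 22y4
  subject to:
    y1 + y3 + y4 >= 1
    y2 + 3y3 + 4y4 >= 5
    y1, y2, y3, y4 >= 0

Solving the primal: x* = (0, 3.6667).
  primal value c^T x* = 18.3333.
Solving the dual: y* = (0, 0, 1.6667, 0).
  dual value b^T y* = 18.3333.
Strong duality: c^T x* = b^T y*. Confirmed.

18.3333


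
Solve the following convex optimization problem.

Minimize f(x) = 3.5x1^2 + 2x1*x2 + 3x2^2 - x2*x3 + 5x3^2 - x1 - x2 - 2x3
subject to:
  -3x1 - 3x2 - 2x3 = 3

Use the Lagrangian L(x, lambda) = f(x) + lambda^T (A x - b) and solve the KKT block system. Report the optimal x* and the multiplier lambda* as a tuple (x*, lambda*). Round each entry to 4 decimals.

Form the Lagrangian:
  L(x, lambda) = (1/2) x^T Q x + c^T x + lambda^T (A x - b)
Stationarity (grad_x L = 0): Q x + c + A^T lambda = 0.
Primal feasibility: A x = b.

This gives the KKT block system:
  [ Q   A^T ] [ x     ]   [-c ]
  [ A    0  ] [ lambda ] = [ b ]

Solving the linear system:
  x*      = (-0.3781, -0.5133, -0.1629)
  lambda* = (-1.5577)
  f(x*)   = 2.9452

x* = (-0.3781, -0.5133, -0.1629), lambda* = (-1.5577)


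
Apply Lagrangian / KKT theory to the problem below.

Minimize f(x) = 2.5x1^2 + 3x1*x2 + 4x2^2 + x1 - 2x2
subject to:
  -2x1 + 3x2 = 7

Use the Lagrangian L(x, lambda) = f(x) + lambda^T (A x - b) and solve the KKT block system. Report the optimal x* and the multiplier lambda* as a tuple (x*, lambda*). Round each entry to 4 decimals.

Form the Lagrangian:
  L(x, lambda) = (1/2) x^T Q x + c^T x + lambda^T (A x - b)
Stationarity (grad_x L = 0): Q x + c + A^T lambda = 0.
Primal feasibility: A x = b.

This gives the KKT block system:
  [ Q   A^T ] [ x     ]   [-c ]
  [ A    0  ] [ lambda ] = [ b ]

Solving the linear system:
  x*      = (-1.5221, 1.3186)
  lambda* = (-1.3274)
  f(x*)   = 2.5664

x* = (-1.5221, 1.3186), lambda* = (-1.3274)


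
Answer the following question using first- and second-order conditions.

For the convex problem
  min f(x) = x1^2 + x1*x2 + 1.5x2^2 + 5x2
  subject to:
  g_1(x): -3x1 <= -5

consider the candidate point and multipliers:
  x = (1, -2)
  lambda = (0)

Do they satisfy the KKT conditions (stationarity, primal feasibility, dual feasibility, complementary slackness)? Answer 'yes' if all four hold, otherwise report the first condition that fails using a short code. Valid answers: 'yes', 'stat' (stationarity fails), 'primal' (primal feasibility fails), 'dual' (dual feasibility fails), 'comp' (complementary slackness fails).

Gradient of f: grad f(x) = Q x + c = (0, 0)
Constraint values g_i(x) = a_i^T x - b_i:
  g_1((1, -2)) = 2
Stationarity residual: grad f(x) + sum_i lambda_i a_i = (0, 0)
  -> stationarity OK
Primal feasibility (all g_i <= 0): FAILS
Dual feasibility (all lambda_i >= 0): OK
Complementary slackness (lambda_i * g_i(x) = 0 for all i): OK

Verdict: the first failing condition is primal_feasibility -> primal.

primal


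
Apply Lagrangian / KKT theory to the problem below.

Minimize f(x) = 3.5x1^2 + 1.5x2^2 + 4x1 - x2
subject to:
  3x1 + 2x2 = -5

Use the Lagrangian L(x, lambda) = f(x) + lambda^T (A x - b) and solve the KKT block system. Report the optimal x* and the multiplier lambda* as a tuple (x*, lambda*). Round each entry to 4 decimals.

Form the Lagrangian:
  L(x, lambda) = (1/2) x^T Q x + c^T x + lambda^T (A x - b)
Stationarity (grad_x L = 0): Q x + c + A^T lambda = 0.
Primal feasibility: A x = b.

This gives the KKT block system:
  [ Q   A^T ] [ x     ]   [-c ]
  [ A    0  ] [ lambda ] = [ b ]

Solving the linear system:
  x*      = (-1.2182, -0.6727)
  lambda* = (1.5091)
  f(x*)   = 1.6727

x* = (-1.2182, -0.6727), lambda* = (1.5091)


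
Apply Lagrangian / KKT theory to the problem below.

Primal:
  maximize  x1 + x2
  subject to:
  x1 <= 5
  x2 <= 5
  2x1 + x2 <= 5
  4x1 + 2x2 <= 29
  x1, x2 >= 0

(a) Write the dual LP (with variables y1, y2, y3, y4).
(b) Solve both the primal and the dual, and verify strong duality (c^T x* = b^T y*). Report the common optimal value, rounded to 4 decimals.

The standard primal-dual pair for 'max c^T x s.t. A x <= b, x >= 0' is:
  Dual:  min b^T y  s.t.  A^T y >= c,  y >= 0.

So the dual LP is:
  minimize  5y1 + 5y2 + 5y3 + 29y4
  subject to:
    y1 + 2y3 + 4y4 >= 1
    y2 + y3 + 2y4 >= 1
    y1, y2, y3, y4 >= 0

Solving the primal: x* = (0, 5).
  primal value c^T x* = 5.
Solving the dual: y* = (0, 0.5, 0.5, 0).
  dual value b^T y* = 5.
Strong duality: c^T x* = b^T y*. Confirmed.

5


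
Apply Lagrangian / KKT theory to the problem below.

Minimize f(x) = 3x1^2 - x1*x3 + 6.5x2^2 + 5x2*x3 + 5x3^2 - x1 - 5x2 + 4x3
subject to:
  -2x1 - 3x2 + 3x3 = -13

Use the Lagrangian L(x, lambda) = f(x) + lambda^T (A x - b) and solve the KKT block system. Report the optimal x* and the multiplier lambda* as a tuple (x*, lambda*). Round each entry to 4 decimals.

Form the Lagrangian:
  L(x, lambda) = (1/2) x^T Q x + c^T x + lambda^T (A x - b)
Stationarity (grad_x L = 0): Q x + c + A^T lambda = 0.
Primal feasibility: A x = b.

This gives the KKT block system:
  [ Q   A^T ] [ x     ]   [-c ]
  [ A    0  ] [ lambda ] = [ b ]

Solving the linear system:
  x*      = (0.7344, 1.7997, -2.044)
  lambda* = (2.7253)
  f(x*)   = 8.7602

x* = (0.7344, 1.7997, -2.044), lambda* = (2.7253)


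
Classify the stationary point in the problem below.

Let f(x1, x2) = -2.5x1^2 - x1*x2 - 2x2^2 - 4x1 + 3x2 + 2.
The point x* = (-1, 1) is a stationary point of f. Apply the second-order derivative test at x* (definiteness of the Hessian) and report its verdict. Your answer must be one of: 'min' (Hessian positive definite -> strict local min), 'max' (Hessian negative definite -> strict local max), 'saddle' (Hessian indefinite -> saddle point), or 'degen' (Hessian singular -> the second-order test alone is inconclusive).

Compute the Hessian H = grad^2 f:
  H = [[-5, -1], [-1, -4]]
Verify stationarity: grad f(x*) = H x* + g = (0, 0).
Eigenvalues of H: -5.618, -3.382.
Both eigenvalues < 0, so H is negative definite -> x* is a strict local max.

max


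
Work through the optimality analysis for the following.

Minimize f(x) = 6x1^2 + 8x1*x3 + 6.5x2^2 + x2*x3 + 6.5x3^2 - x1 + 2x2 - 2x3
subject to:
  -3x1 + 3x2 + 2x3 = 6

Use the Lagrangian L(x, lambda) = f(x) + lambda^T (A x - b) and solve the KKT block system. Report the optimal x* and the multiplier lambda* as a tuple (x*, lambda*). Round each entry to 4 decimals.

Form the Lagrangian:
  L(x, lambda) = (1/2) x^T Q x + c^T x + lambda^T (A x - b)
Stationarity (grad_x L = 0): Q x + c + A^T lambda = 0.
Primal feasibility: A x = b.

This gives the KKT block system:
  [ Q   A^T ] [ x     ]   [-c ]
  [ A    0  ] [ lambda ] = [ b ]

Solving the linear system:
  x*      = (-1.0945, 0.1781, 1.091)
  lambda* = (-1.8022)
  f(x*)   = 5.0412

x* = (-1.0945, 0.1781, 1.091), lambda* = (-1.8022)


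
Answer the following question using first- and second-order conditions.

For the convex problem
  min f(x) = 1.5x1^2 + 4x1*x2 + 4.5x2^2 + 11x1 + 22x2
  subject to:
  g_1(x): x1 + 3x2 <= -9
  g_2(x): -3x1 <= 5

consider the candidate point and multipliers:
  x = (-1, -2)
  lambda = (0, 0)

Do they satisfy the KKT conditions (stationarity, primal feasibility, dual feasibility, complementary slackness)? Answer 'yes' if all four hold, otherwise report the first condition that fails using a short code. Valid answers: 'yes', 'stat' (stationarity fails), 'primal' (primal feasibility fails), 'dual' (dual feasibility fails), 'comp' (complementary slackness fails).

Gradient of f: grad f(x) = Q x + c = (0, 0)
Constraint values g_i(x) = a_i^T x - b_i:
  g_1((-1, -2)) = 2
  g_2((-1, -2)) = -2
Stationarity residual: grad f(x) + sum_i lambda_i a_i = (0, 0)
  -> stationarity OK
Primal feasibility (all g_i <= 0): FAILS
Dual feasibility (all lambda_i >= 0): OK
Complementary slackness (lambda_i * g_i(x) = 0 for all i): OK

Verdict: the first failing condition is primal_feasibility -> primal.

primal


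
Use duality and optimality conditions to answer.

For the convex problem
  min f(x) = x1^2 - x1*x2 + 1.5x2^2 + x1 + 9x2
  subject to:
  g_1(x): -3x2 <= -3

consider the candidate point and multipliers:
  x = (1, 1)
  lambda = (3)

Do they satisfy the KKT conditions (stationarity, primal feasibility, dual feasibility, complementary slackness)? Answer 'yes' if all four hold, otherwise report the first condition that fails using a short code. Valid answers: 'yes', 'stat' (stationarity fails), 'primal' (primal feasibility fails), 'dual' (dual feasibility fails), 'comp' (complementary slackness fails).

Gradient of f: grad f(x) = Q x + c = (2, 11)
Constraint values g_i(x) = a_i^T x - b_i:
  g_1((1, 1)) = 0
Stationarity residual: grad f(x) + sum_i lambda_i a_i = (2, 2)
  -> stationarity FAILS
Primal feasibility (all g_i <= 0): OK
Dual feasibility (all lambda_i >= 0): OK
Complementary slackness (lambda_i * g_i(x) = 0 for all i): OK

Verdict: the first failing condition is stationarity -> stat.

stat


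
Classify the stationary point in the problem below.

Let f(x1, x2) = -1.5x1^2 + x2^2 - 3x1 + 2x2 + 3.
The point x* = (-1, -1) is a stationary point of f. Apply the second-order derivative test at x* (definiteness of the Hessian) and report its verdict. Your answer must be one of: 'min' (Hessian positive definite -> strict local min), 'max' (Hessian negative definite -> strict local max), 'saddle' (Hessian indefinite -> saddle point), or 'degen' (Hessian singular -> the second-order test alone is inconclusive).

Compute the Hessian H = grad^2 f:
  H = [[-3, 0], [0, 2]]
Verify stationarity: grad f(x*) = H x* + g = (0, 0).
Eigenvalues of H: -3, 2.
Eigenvalues have mixed signs, so H is indefinite -> x* is a saddle point.

saddle


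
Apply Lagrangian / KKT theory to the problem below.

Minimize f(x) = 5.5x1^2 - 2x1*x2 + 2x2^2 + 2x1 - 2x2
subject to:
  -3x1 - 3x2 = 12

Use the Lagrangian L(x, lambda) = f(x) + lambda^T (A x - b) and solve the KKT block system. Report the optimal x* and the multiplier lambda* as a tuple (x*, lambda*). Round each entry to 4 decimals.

Form the Lagrangian:
  L(x, lambda) = (1/2) x^T Q x + c^T x + lambda^T (A x - b)
Stationarity (grad_x L = 0): Q x + c + A^T lambda = 0.
Primal feasibility: A x = b.

This gives the KKT block system:
  [ Q   A^T ] [ x     ]   [-c ]
  [ A    0  ] [ lambda ] = [ b ]

Solving the linear system:
  x*      = (-1.4737, -2.5263)
  lambda* = (-3.0526)
  f(x*)   = 19.3684

x* = (-1.4737, -2.5263), lambda* = (-3.0526)


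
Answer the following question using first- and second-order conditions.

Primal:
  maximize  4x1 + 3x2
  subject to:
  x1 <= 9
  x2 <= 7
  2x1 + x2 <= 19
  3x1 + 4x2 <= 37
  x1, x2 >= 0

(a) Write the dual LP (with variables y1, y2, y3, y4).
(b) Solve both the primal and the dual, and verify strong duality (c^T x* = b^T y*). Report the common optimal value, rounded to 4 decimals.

The standard primal-dual pair for 'max c^T x s.t. A x <= b, x >= 0' is:
  Dual:  min b^T y  s.t.  A^T y >= c,  y >= 0.

So the dual LP is:
  minimize  9y1 + 7y2 + 19y3 + 37y4
  subject to:
    y1 + 2y3 + 3y4 >= 4
    y2 + y3 + 4y4 >= 3
    y1, y2, y3, y4 >= 0

Solving the primal: x* = (7.8, 3.4).
  primal value c^T x* = 41.4.
Solving the dual: y* = (0, 0, 1.4, 0.4).
  dual value b^T y* = 41.4.
Strong duality: c^T x* = b^T y*. Confirmed.

41.4
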